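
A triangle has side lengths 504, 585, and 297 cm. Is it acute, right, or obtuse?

Compare the square of the longest side to the sum of squares of the other two: 297² + 504² = 342225 = 585².

right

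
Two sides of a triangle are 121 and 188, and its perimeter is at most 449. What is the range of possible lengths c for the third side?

Triangle inequality alone gives 67 < c < 309.
The perimeter condition gives c ≤ 449 − 121 − 188 = 140.
Intersecting the two: 67 < c ≤ 140.

67 < c ≤ 140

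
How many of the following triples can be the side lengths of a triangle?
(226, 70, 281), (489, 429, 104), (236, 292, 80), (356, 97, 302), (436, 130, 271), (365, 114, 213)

(70,226,281): 70+226 > 281 → valid
(104,429,489): 104+429 > 489 → valid
(80,236,292): 80+236 > 292 → valid
(97,302,356): 97+302 > 356 → valid
(130,271,436): 130+271 ≤ 436 → not valid
(114,213,365): 114+213 ≤ 365 → not valid
4 of the 6 triples form a triangle.

4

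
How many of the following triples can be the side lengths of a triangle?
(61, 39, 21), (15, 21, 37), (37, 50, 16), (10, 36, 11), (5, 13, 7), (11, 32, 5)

1

(21,39,61): 21+39 ≤ 61 → not valid
(15,21,37): 15+21 ≤ 37 → not valid
(16,37,50): 16+37 > 50 → valid
(10,11,36): 10+11 ≤ 36 → not valid
(5,7,13): 5+7 ≤ 13 → not valid
(5,11,32): 5+11 ≤ 32 → not valid
1 of the 6 triples forms a triangle.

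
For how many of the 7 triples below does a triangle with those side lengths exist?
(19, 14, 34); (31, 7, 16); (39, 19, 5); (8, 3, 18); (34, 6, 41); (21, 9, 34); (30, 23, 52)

1

(14,19,34): 14+19 ≤ 34 → not valid
(7,16,31): 7+16 ≤ 31 → not valid
(5,19,39): 5+19 ≤ 39 → not valid
(3,8,18): 3+8 ≤ 18 → not valid
(6,34,41): 6+34 ≤ 41 → not valid
(9,21,34): 9+21 ≤ 34 → not valid
(23,30,52): 23+30 > 52 → valid
1 of the 7 triples forms a triangle.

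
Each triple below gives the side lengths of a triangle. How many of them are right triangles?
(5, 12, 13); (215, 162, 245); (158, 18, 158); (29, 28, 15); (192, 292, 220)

(5,12,13): 5²+12² = 169 = 13² → right
(215,162,245): 162²+215² = 72469 > 60025 = 245² → acute
(158,18,158): 18²+158² = 25288 > 24964 = 158² → acute
(29,28,15): 15²+28² = 1009 > 841 = 29² → acute
(192,292,220): 192²+220² = 85264 = 292² → right
2 of the 5 are right.

2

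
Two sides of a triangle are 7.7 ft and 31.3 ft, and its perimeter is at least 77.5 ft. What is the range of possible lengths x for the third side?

Triangle inequality alone gives 23.6 < x < 39.0.
The perimeter condition gives x ≥ 77.5 − 7.7 − 31.3 = 38.5.
Intersecting the two: 38.5 ≤ x < 39.0.

38.5 ≤ x < 39.0 ft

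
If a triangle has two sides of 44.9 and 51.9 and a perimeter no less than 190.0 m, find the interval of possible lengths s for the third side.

Triangle inequality alone gives 7.0 < s < 96.8.
The perimeter condition gives s ≥ 190.0 − 44.9 − 51.9 = 93.2.
Intersecting the two: 93.2 ≤ s < 96.8.

93.2 ≤ s < 96.8 m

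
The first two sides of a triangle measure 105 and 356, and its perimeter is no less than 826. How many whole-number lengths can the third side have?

Triangle inequality: 251 < x < 461. Perimeter ≥ 826 gives x ≥ 826 − 105 − 356 = 365.
So 365 ≤ x < 461; integers 365 through 460: 96 values.

96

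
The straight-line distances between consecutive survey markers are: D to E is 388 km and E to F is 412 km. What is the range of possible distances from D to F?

By the triangle inequality, |388 − 412| ≤ DF ≤ 388 + 412.

24 ≤ DF ≤ 800 km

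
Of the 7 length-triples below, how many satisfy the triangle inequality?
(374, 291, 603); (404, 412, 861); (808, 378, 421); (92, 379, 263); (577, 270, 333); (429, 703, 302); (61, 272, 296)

(291,374,603): 291+374 > 603 → valid
(404,412,861): 404+412 ≤ 861 → not valid
(378,421,808): 378+421 ≤ 808 → not valid
(92,263,379): 92+263 ≤ 379 → not valid
(270,333,577): 270+333 > 577 → valid
(302,429,703): 302+429 > 703 → valid
(61,272,296): 61+272 > 296 → valid
4 of the 7 triples form a triangle.

4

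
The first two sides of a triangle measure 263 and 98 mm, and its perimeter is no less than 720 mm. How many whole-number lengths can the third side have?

2

Triangle inequality: 165 < x < 361. Perimeter ≥ 720 gives x ≥ 720 − 263 − 98 = 359.
So 359 ≤ x < 361; integers 359 through 360: 2 values.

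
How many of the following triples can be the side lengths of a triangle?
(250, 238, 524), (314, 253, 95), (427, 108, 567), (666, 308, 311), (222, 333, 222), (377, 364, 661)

(238,250,524): 238+250 ≤ 524 → not valid
(95,253,314): 95+253 > 314 → valid
(108,427,567): 108+427 ≤ 567 → not valid
(308,311,666): 308+311 ≤ 666 → not valid
(222,222,333): 222+222 > 333 → valid
(364,377,661): 364+377 > 661 → valid
3 of the 6 triples form a triangle.

3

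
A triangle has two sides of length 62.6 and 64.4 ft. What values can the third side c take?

1.8 < c < 127.0 (ft)

By the triangle inequality, c must be less than 62.6 + 64.4 = 127.0 and greater than |62.6 − 64.4| = 1.8.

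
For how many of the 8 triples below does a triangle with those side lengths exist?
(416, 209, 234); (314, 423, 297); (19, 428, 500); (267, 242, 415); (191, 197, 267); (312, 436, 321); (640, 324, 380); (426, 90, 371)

7

(209,234,416): 209+234 > 416 → valid
(297,314,423): 297+314 > 423 → valid
(19,428,500): 19+428 ≤ 500 → not valid
(242,267,415): 242+267 > 415 → valid
(191,197,267): 191+197 > 267 → valid
(312,321,436): 312+321 > 436 → valid
(324,380,640): 324+380 > 640 → valid
(90,371,426): 90+371 > 426 → valid
7 of the 8 triples form a triangle.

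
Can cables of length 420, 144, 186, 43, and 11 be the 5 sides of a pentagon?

For a pentagon, each side must be shorter than the sum of the others.
Here the longest side is 420, but the remaining 4 sides sum to only 384.

No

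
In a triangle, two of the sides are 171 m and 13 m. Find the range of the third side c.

158 < c < 184 (m)

By the triangle inequality, c must be less than 171 + 13 = 184 and greater than |171 − 13| = 158.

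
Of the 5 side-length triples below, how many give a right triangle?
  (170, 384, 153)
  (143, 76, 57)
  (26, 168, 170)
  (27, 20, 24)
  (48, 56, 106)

1

(170,384,153): 153+170 ≤ 384, not a triangle
(143,76,57): 57+76 ≤ 143, not a triangle
(26,168,170): 26²+168² = 28900 = 170² → right
(27,20,24): 20²+24² = 976 > 729 = 27² → acute
(48,56,106): 48+56 ≤ 106, not a triangle
1 of the 5 is right.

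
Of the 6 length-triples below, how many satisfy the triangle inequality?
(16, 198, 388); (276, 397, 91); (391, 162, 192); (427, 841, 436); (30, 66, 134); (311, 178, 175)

2

(16,198,388): 16+198 ≤ 388 → not valid
(91,276,397): 91+276 ≤ 397 → not valid
(162,192,391): 162+192 ≤ 391 → not valid
(427,436,841): 427+436 > 841 → valid
(30,66,134): 30+66 ≤ 134 → not valid
(175,178,311): 175+178 > 311 → valid
2 of the 6 triples form a triangle.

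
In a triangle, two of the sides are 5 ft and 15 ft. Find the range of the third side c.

By the triangle inequality, c must be less than 5 + 15 = 20 and greater than |5 − 15| = 10.

10 < c < 20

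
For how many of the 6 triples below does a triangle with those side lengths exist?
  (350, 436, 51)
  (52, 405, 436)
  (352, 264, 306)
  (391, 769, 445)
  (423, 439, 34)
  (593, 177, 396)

4

(51,350,436): 51+350 ≤ 436 → not valid
(52,405,436): 52+405 > 436 → valid
(264,306,352): 264+306 > 352 → valid
(391,445,769): 391+445 > 769 → valid
(34,423,439): 34+423 > 439 → valid
(177,396,593): 177+396 ≤ 593 → not valid
4 of the 6 triples form a triangle.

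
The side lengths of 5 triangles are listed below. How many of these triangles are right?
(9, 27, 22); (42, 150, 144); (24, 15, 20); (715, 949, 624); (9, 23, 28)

2

(9,27,22): 9²+22² = 565 < 729 = 27² → obtuse
(42,150,144): 42²+144² = 22500 = 150² → right
(24,15,20): 15²+20² = 625 > 576 = 24² → acute
(715,949,624): 624²+715² = 900601 = 949² → right
(9,23,28): 9²+23² = 610 < 784 = 28² → obtuse
2 of the 5 are right.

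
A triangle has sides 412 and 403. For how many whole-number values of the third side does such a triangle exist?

The third side lies in the open interval (9, 815).
Integers from 10 to 814 inclusive: 814 − 10 + 1 = 805.

805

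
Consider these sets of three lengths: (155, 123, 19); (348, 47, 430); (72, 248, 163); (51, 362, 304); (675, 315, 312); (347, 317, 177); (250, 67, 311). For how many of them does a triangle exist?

(19,123,155): 19+123 ≤ 155 → not valid
(47,348,430): 47+348 ≤ 430 → not valid
(72,163,248): 72+163 ≤ 248 → not valid
(51,304,362): 51+304 ≤ 362 → not valid
(312,315,675): 312+315 ≤ 675 → not valid
(177,317,347): 177+317 > 347 → valid
(67,250,311): 67+250 > 311 → valid
2 of the 7 triples form a triangle.

2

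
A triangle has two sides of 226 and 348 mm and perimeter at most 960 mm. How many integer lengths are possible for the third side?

Triangle inequality: 122 < x < 574. Perimeter ≤ 960 gives x ≤ 960 − 226 − 348 = 386.
So 122 < x ≤ 386; integers 123 through 386: 264 values.

264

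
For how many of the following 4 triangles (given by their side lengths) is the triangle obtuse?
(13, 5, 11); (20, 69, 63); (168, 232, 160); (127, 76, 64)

3

(13,5,11): 5²+11² = 146 < 169 = 13² → obtuse
(20,69,63): 20²+63² = 4369 < 4761 = 69² → obtuse
(168,232,160): 160²+168² = 53824 = 232² → right
(127,76,64): 64²+76² = 9872 < 16129 = 127² → obtuse
3 of the 4 are obtuse.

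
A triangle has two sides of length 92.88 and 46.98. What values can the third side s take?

By the triangle inequality, s must be less than 92.88 + 46.98 = 139.86 and greater than |92.88 − 46.98| = 45.90.

45.90 < s < 139.86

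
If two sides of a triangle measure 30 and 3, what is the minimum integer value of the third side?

28

The third side must be strictly greater than |30 − 3| = 27.
The smallest integer above 27 is 28.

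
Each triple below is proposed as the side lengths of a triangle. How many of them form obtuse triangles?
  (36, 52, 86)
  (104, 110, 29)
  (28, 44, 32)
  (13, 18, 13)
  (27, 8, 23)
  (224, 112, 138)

(36,52,86): 36²+52² = 4000 < 7396 = 86² → obtuse
(104,110,29): 29²+104² = 11657 < 12100 = 110² → obtuse
(28,44,32): 28²+32² = 1808 < 1936 = 44² → obtuse
(13,18,13): 13²+13² = 338 > 324 = 18² → acute
(27,8,23): 8²+23² = 593 < 729 = 27² → obtuse
(224,112,138): 112²+138² = 31588 < 50176 = 224² → obtuse
5 of the 6 are obtuse.

5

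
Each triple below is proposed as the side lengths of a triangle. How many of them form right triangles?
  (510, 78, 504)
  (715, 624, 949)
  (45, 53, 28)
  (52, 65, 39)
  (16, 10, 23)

4

(510,78,504): 78²+504² = 260100 = 510² → right
(715,624,949): 624²+715² = 900601 = 949² → right
(45,53,28): 28²+45² = 2809 = 53² → right
(52,65,39): 39²+52² = 4225 = 65² → right
(16,10,23): 10²+16² = 356 < 529 = 23² → obtuse
4 of the 5 are right.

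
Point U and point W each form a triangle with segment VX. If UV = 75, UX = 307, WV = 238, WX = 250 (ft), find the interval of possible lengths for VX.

232 < VX < 382

From triangle UVX: |75 − 307| < VX < 75 + 307, i.e. 232 < VX < 382.
From triangle WVX: 12 < VX < 488.
Both must hold, so VX lies in the intersection.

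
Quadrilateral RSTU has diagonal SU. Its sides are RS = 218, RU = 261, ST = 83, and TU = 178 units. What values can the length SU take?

95 < SU < 261

From triangle RSU: |218 − 261| < SU < 218 + 261, i.e. 43 < SU < 479.
From triangle TSU: 95 < SU < 261.
Both must hold, so SU lies in the intersection.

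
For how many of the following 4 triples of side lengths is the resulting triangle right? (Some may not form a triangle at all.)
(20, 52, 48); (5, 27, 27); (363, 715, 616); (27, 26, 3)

(20,52,48): 20²+48² = 2704 = 52² → right
(5,27,27): 5²+27² = 754 > 729 = 27² → acute
(363,715,616): 363²+616² = 511225 = 715² → right
(27,26,3): 3²+26² = 685 < 729 = 27² → obtuse
2 of the 4 are right.

2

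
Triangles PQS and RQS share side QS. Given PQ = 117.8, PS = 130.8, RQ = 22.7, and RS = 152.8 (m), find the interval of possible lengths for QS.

130.1 < QS < 175.5

From triangle PQS: |117.8 − 130.8| < QS < 117.8 + 130.8, i.e. 13.0 < QS < 248.6.
From triangle RQS: 130.1 < QS < 175.5.
Both must hold, so QS lies in the intersection.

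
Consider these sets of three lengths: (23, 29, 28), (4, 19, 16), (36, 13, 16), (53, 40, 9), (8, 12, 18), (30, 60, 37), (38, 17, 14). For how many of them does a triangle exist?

4

(23,28,29): 23+28 > 29 → valid
(4,16,19): 4+16 > 19 → valid
(13,16,36): 13+16 ≤ 36 → not valid
(9,40,53): 9+40 ≤ 53 → not valid
(8,12,18): 8+12 > 18 → valid
(30,37,60): 30+37 > 60 → valid
(14,17,38): 14+17 ≤ 38 → not valid
4 of the 7 triples form a triangle.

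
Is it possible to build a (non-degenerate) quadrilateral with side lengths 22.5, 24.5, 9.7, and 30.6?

A quadrilateral exists iff every side is shorter than the sum of the others — equivalently, the longest side is less than the sum of the rest.
Longest side 30.6 < 56.7 (sum of the remaining 3), so yes.

Yes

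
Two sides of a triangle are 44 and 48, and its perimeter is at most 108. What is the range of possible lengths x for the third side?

Triangle inequality alone gives 4 < x < 92.
The perimeter condition gives x ≤ 108 − 44 − 48 = 16.
Intersecting the two: 4 < x ≤ 16.

4 < x ≤ 16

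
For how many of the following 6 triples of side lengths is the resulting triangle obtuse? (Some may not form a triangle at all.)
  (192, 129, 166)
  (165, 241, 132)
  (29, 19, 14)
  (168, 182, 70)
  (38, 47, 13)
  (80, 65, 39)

4

(192,129,166): 129²+166² = 44197 > 36864 = 192² → acute
(165,241,132): 132²+165² = 44649 < 58081 = 241² → obtuse
(29,19,14): 14²+19² = 557 < 841 = 29² → obtuse
(168,182,70): 70²+168² = 33124 = 182² → right
(38,47,13): 13²+38² = 1613 < 2209 = 47² → obtuse
(80,65,39): 39²+65² = 5746 < 6400 = 80² → obtuse
4 of the 6 are obtuse.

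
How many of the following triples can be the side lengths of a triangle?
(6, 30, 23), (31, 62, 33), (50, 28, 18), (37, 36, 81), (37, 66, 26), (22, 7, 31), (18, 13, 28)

2

(6,23,30): 6+23 ≤ 30 → not valid
(31,33,62): 31+33 > 62 → valid
(18,28,50): 18+28 ≤ 50 → not valid
(36,37,81): 36+37 ≤ 81 → not valid
(26,37,66): 26+37 ≤ 66 → not valid
(7,22,31): 7+22 ≤ 31 → not valid
(13,18,28): 13+18 > 28 → valid
2 of the 7 triples form a triangle.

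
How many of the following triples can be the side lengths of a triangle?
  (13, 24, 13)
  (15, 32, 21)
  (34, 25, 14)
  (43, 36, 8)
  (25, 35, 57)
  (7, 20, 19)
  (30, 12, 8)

(13,13,24): 13+13 > 24 → valid
(15,21,32): 15+21 > 32 → valid
(14,25,34): 14+25 > 34 → valid
(8,36,43): 8+36 > 43 → valid
(25,35,57): 25+35 > 57 → valid
(7,19,20): 7+19 > 20 → valid
(8,12,30): 8+12 ≤ 30 → not valid
6 of the 7 triples form a triangle.

6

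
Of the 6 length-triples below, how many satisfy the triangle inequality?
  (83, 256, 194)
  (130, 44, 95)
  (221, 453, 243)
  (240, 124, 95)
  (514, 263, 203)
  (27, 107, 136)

(83,194,256): 83+194 > 256 → valid
(44,95,130): 44+95 > 130 → valid
(221,243,453): 221+243 > 453 → valid
(95,124,240): 95+124 ≤ 240 → not valid
(203,263,514): 203+263 ≤ 514 → not valid
(27,107,136): 27+107 ≤ 136 → not valid
3 of the 6 triples form a triangle.

3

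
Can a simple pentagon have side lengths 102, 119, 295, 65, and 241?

A pentagon exists iff every side is shorter than the sum of the others — equivalently, the longest side is less than the sum of the rest.
Longest side 295 < 527 (sum of the remaining 4), so yes.

Yes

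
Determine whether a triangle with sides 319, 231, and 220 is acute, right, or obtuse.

right

Compare the square of the longest side to the sum of squares of the other two: 220² + 231² = 101761 = 319².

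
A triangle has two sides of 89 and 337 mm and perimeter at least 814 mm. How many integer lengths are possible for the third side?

38

Triangle inequality: 248 < x < 426. Perimeter ≥ 814 gives x ≥ 814 − 89 − 337 = 388.
So 388 ≤ x < 426; integers 388 through 425: 38 values.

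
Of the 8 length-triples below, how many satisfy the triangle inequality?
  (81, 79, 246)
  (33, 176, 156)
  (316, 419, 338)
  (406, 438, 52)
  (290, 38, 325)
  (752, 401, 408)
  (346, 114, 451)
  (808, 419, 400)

7

(79,81,246): 79+81 ≤ 246 → not valid
(33,156,176): 33+156 > 176 → valid
(316,338,419): 316+338 > 419 → valid
(52,406,438): 52+406 > 438 → valid
(38,290,325): 38+290 > 325 → valid
(401,408,752): 401+408 > 752 → valid
(114,346,451): 114+346 > 451 → valid
(400,419,808): 400+419 > 808 → valid
7 of the 8 triples form a triangle.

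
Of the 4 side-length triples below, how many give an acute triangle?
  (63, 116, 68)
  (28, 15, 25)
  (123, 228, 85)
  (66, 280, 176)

1

(63,116,68): 63²+68² = 8593 < 13456 = 116² → obtuse
(28,15,25): 15²+25² = 850 > 784 = 28² → acute
(123,228,85): 85+123 ≤ 228, not a triangle
(66,280,176): 66+176 ≤ 280, not a triangle
1 of the 4 is acute.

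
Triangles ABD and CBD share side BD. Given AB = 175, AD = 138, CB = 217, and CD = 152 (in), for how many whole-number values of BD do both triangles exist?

247

From triangle ABD: 37 < BD < 313.
From triangle CBD: 65 < BD < 369.
Intersection: 65 < BD < 313, so integers 66 through 312: 247 values.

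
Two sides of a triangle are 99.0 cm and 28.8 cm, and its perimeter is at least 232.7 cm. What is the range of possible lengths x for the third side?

Triangle inequality alone gives 70.2 < x < 127.8.
The perimeter condition gives x ≥ 232.7 − 99.0 − 28.8 = 104.9.
Intersecting the two: 104.9 ≤ x < 127.8.

104.9 ≤ x < 127.8 cm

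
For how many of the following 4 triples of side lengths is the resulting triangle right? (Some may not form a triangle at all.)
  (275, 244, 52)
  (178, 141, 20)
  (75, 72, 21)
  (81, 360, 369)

(275,244,52): 52²+244² = 62240 < 75625 = 275² → obtuse
(178,141,20): 20+141 ≤ 178, not a triangle
(75,72,21): 21²+72² = 5625 = 75² → right
(81,360,369): 81²+360² = 136161 = 369² → right
2 of the 4 are right.

2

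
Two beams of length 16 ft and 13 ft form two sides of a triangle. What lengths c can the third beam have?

By the triangle inequality, c must be less than 16 + 13 = 29 and greater than |16 − 13| = 3.

3 < c < 29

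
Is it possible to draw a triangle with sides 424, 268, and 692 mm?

No

The two shorter sides sum to 692, exactly equal to the longest side 692.
That gives only a degenerate (flat) triangle — the inequality must be strict.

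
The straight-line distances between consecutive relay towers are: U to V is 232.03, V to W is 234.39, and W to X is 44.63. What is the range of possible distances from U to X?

0 ≤ UX ≤ 511.05

The maximum is all hops collinear in one direction: 232.03 + 234.39 + 44.63 = 511.05.
The longest hop is 234.39; the others sum to 276.66. Since 234.39 ≤ 276.66, the path can fold back on itself completely, so the minimum distance is 0.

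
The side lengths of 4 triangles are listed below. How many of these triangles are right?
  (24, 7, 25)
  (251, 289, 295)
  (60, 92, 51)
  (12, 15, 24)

(24,7,25): 7²+24² = 625 = 25² → right
(251,289,295): 251²+289² = 146522 > 87025 = 295² → acute
(60,92,51): 51²+60² = 6201 < 8464 = 92² → obtuse
(12,15,24): 12²+15² = 369 < 576 = 24² → obtuse
1 of the 4 is right.

1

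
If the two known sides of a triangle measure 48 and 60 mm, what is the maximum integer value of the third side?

107

The third side must be strictly less than 48 + 60 = 108.
The largest integer below 108 is 107.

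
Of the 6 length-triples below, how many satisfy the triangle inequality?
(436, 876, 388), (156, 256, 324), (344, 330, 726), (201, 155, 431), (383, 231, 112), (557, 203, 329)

(388,436,876): 388+436 ≤ 876 → not valid
(156,256,324): 156+256 > 324 → valid
(330,344,726): 330+344 ≤ 726 → not valid
(155,201,431): 155+201 ≤ 431 → not valid
(112,231,383): 112+231 ≤ 383 → not valid
(203,329,557): 203+329 ≤ 557 → not valid
1 of the 6 triples forms a triangle.

1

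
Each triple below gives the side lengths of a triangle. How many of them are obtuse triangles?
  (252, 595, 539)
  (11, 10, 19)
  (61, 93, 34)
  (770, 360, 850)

(252,595,539): 252²+539² = 354025 = 595² → right
(11,10,19): 10²+11² = 221 < 361 = 19² → obtuse
(61,93,34): 34²+61² = 4877 < 8649 = 93² → obtuse
(770,360,850): 360²+770² = 722500 = 850² → right
2 of the 4 are obtuse.

2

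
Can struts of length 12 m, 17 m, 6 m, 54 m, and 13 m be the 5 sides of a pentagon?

No

For a pentagon, each side must be shorter than the sum of the others.
Here the longest side is 54, but the remaining 4 sides sum to only 48.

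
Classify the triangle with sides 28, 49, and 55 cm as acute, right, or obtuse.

acute

Compare the square of the longest side to the sum of squares of the other two: 28² + 49² = 3185 > 3025 = 55².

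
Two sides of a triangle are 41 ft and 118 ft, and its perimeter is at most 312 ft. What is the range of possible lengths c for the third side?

77 < c ≤ 153 ft

Triangle inequality alone gives 77 < c < 159.
The perimeter condition gives c ≤ 312 − 41 − 118 = 153.
Intersecting the two: 77 < c ≤ 153.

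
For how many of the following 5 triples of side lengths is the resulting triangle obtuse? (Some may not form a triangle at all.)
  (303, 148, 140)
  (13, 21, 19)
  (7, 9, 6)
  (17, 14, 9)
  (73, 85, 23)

(303,148,140): 140+148 ≤ 303, not a triangle
(13,21,19): 13²+19² = 530 > 441 = 21² → acute
(7,9,6): 6²+7² = 85 > 81 = 9² → acute
(17,14,9): 9²+14² = 277 < 289 = 17² → obtuse
(73,85,23): 23²+73² = 5858 < 7225 = 85² → obtuse
2 of the 5 are obtuse.

2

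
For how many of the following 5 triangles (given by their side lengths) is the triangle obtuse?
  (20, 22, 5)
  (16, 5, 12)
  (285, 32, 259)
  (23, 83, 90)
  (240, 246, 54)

(20,22,5): 5²+20² = 425 < 484 = 22² → obtuse
(16,5,12): 5²+12² = 169 < 256 = 16² → obtuse
(285,32,259): 32²+259² = 68105 < 81225 = 285² → obtuse
(23,83,90): 23²+83² = 7418 < 8100 = 90² → obtuse
(240,246,54): 54²+240² = 60516 = 246² → right
4 of the 5 are obtuse.

4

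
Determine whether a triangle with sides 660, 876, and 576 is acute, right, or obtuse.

right

Compare the square of the longest side to the sum of squares of the other two: 576² + 660² = 767376 = 876².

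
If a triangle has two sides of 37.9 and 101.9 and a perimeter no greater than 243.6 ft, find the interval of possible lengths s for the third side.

Triangle inequality alone gives 64.0 < s < 139.8.
The perimeter condition gives s ≤ 243.6 − 37.9 − 101.9 = 103.8.
Intersecting the two: 64.0 < s ≤ 103.8.

64.0 < s ≤ 103.8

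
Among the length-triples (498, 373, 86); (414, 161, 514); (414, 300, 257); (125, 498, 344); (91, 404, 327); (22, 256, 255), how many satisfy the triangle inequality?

(86,373,498): 86+373 ≤ 498 → not valid
(161,414,514): 161+414 > 514 → valid
(257,300,414): 257+300 > 414 → valid
(125,344,498): 125+344 ≤ 498 → not valid
(91,327,404): 91+327 > 404 → valid
(22,255,256): 22+255 > 256 → valid
4 of the 6 triples form a triangle.

4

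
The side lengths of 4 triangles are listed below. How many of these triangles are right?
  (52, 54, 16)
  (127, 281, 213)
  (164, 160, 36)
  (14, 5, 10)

1

(52,54,16): 16²+52² = 2960 > 2916 = 54² → acute
(127,281,213): 127²+213² = 61498 < 78961 = 281² → obtuse
(164,160,36): 36²+160² = 26896 = 164² → right
(14,5,10): 5²+10² = 125 < 196 = 14² → obtuse
1 of the 4 is right.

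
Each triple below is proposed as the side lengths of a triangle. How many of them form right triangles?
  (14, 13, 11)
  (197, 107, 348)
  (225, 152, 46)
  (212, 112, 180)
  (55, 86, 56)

(14,13,11): 11²+13² = 290 > 196 = 14² → acute
(197,107,348): 107+197 ≤ 348, not a triangle
(225,152,46): 46+152 ≤ 225, not a triangle
(212,112,180): 112²+180² = 44944 = 212² → right
(55,86,56): 55²+56² = 6161 < 7396 = 86² → obtuse
1 of the 5 is right.

1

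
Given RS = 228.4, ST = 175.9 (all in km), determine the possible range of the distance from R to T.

52.5 ≤ RT ≤ 404.3 km

By the triangle inequality, |228.4 − 175.9| ≤ RT ≤ 228.4 + 175.9.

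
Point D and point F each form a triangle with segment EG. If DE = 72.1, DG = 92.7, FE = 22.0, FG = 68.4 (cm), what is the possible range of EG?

From triangle DEG: |72.1 − 92.7| < EG < 72.1 + 92.7, i.e. 20.6 < EG < 164.8.
From triangle FEG: 46.4 < EG < 90.4.
Both must hold, so EG lies in the intersection.

46.4 < EG < 90.4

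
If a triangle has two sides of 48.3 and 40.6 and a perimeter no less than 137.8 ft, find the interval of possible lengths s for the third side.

Triangle inequality alone gives 7.7 < s < 88.9.
The perimeter condition gives s ≥ 137.8 − 48.3 − 40.6 = 48.9.
Intersecting the two: 48.9 ≤ s < 88.9.

48.9 ≤ s < 88.9 ft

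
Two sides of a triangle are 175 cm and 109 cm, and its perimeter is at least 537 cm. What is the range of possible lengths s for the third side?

253 ≤ s < 284

Triangle inequality alone gives 66 < s < 284.
The perimeter condition gives s ≥ 537 − 175 − 109 = 253.
Intersecting the two: 253 ≤ s < 284.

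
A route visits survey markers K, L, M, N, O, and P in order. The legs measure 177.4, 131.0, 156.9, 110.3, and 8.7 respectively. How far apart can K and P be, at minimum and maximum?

The maximum is all hops collinear in one direction: 177.4 + 131.0 + 156.9 + 110.3 + 8.7 = 584.3.
The longest hop is 177.4; the others sum to 406.9. Since 177.4 ≤ 406.9, the path can fold back on itself completely, so the minimum distance is 0.

0 ≤ KP ≤ 584.3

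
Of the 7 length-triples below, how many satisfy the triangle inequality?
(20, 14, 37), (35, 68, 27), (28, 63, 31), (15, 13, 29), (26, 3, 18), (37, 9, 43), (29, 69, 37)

(14,20,37): 14+20 ≤ 37 → not valid
(27,35,68): 27+35 ≤ 68 → not valid
(28,31,63): 28+31 ≤ 63 → not valid
(13,15,29): 13+15 ≤ 29 → not valid
(3,18,26): 3+18 ≤ 26 → not valid
(9,37,43): 9+37 > 43 → valid
(29,37,69): 29+37 ≤ 69 → not valid
1 of the 7 triples forms a triangle.

1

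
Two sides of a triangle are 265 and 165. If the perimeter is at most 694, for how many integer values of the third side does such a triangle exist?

Triangle inequality: 100 < x < 430. Perimeter ≤ 694 gives x ≤ 694 − 265 − 165 = 264.
So 100 < x ≤ 264; integers 101 through 264: 164 values.

164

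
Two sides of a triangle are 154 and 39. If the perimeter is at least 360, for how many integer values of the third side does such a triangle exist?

26

Triangle inequality: 115 < x < 193. Perimeter ≥ 360 gives x ≥ 360 − 154 − 39 = 167.
So 167 ≤ x < 193; integers 167 through 192: 26 values.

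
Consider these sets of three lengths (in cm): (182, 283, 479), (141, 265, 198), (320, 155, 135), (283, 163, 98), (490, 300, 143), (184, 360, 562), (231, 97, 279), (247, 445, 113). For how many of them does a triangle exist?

2

(182,283,479): 182+283 ≤ 479 → not valid
(141,198,265): 141+198 > 265 → valid
(135,155,320): 135+155 ≤ 320 → not valid
(98,163,283): 98+163 ≤ 283 → not valid
(143,300,490): 143+300 ≤ 490 → not valid
(184,360,562): 184+360 ≤ 562 → not valid
(97,231,279): 97+231 > 279 → valid
(113,247,445): 113+247 ≤ 445 → not valid
2 of the 8 triples form a triangle.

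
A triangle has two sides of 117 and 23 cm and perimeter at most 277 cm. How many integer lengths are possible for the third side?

Triangle inequality: 94 < x < 140. Perimeter ≤ 277 gives x ≤ 277 − 117 − 23 = 137.
So 94 < x ≤ 137; integers 95 through 137: 43 values.

43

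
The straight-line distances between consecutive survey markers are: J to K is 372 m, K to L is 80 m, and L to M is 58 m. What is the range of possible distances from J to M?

234 ≤ JM ≤ 510 m

The maximum is all hops collinear in one direction: 372 + 80 + 58 = 510.
The longest hop is 372; the others sum to 138. Folding the others back against it leaves at least 372 − 138 = 234.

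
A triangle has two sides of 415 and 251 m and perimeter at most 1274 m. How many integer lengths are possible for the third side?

444

Triangle inequality: 164 < x < 666. Perimeter ≤ 1274 gives x ≤ 1274 − 415 − 251 = 608.
So 164 < x ≤ 608; integers 165 through 608: 444 values.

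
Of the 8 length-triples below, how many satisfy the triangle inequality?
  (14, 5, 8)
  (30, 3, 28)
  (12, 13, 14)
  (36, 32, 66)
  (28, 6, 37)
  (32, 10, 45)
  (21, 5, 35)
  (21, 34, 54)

(5,8,14): 5+8 ≤ 14 → not valid
(3,28,30): 3+28 > 30 → valid
(12,13,14): 12+13 > 14 → valid
(32,36,66): 32+36 > 66 → valid
(6,28,37): 6+28 ≤ 37 → not valid
(10,32,45): 10+32 ≤ 45 → not valid
(5,21,35): 5+21 ≤ 35 → not valid
(21,34,54): 21+34 > 54 → valid
4 of the 8 triples form a triangle.

4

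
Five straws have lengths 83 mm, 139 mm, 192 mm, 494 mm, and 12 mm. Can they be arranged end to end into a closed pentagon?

No

For a pentagon, each side must be shorter than the sum of the others.
Here the longest side is 494, but the remaining 4 sides sum to only 426.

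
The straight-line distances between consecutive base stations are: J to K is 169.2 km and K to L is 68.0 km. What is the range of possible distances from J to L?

By the triangle inequality, |169.2 − 68.0| ≤ JL ≤ 169.2 + 68.0.

101.2 ≤ JL ≤ 237.2 km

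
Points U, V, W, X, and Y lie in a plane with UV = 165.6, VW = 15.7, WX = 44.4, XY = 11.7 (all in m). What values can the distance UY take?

93.8 ≤ UY ≤ 237.4 m

The maximum is all hops collinear in one direction: 165.6 + 15.7 + 44.4 + 11.7 = 237.4.
The longest hop is 165.6; the others sum to 71.8. Folding the others back against it leaves at least 165.6 − 71.8 = 93.8.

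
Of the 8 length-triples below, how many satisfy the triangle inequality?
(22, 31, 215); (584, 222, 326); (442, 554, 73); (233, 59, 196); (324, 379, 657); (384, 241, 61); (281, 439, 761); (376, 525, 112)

2

(22,31,215): 22+31 ≤ 215 → not valid
(222,326,584): 222+326 ≤ 584 → not valid
(73,442,554): 73+442 ≤ 554 → not valid
(59,196,233): 59+196 > 233 → valid
(324,379,657): 324+379 > 657 → valid
(61,241,384): 61+241 ≤ 384 → not valid
(281,439,761): 281+439 ≤ 761 → not valid
(112,376,525): 112+376 ≤ 525 → not valid
2 of the 8 triples form a triangle.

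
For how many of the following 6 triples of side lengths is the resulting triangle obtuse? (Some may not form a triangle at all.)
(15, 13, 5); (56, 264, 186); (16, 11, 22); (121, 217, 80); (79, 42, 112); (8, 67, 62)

(15,13,5): 5²+13² = 194 < 225 = 15² → obtuse
(56,264,186): 56+186 ≤ 264, not a triangle
(16,11,22): 11²+16² = 377 < 484 = 22² → obtuse
(121,217,80): 80+121 ≤ 217, not a triangle
(79,42,112): 42²+79² = 8005 < 12544 = 112² → obtuse
(8,67,62): 8²+62² = 3908 < 4489 = 67² → obtuse
4 of the 6 are obtuse.

4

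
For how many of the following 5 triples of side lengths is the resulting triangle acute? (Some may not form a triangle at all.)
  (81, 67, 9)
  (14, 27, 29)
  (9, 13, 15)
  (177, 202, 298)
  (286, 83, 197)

(81,67,9): 9+67 ≤ 81, not a triangle
(14,27,29): 14²+27² = 925 > 841 = 29² → acute
(9,13,15): 9²+13² = 250 > 225 = 15² → acute
(177,202,298): 177²+202² = 72133 < 88804 = 298² → obtuse
(286,83,197): 83+197 ≤ 286, not a triangle
2 of the 5 are acute.

2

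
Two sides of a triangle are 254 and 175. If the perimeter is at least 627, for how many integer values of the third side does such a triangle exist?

231

Triangle inequality: 79 < x < 429. Perimeter ≥ 627 gives x ≥ 627 − 254 − 175 = 198.
So 198 ≤ x < 429; integers 198 through 428: 231 values.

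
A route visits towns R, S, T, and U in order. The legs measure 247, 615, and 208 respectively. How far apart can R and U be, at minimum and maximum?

160 ≤ RU ≤ 1070

The maximum is all hops collinear in one direction: 247 + 615 + 208 = 1070.
The longest hop is 615; the others sum to 455. Folding the others back against it leaves at least 615 − 455 = 160.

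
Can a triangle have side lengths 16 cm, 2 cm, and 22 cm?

The longest side is 22, but the other two sum to only 18.
18 < 22, so the triangle inequality fails.

No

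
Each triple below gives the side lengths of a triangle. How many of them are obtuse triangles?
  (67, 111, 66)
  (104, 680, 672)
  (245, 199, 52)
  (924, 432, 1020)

(67,111,66): 66²+67² = 8845 < 12321 = 111² → obtuse
(104,680,672): 104²+672² = 462400 = 680² → right
(245,199,52): 52²+199² = 42305 < 60025 = 245² → obtuse
(924,432,1020): 432²+924² = 1040400 = 1020² → right
2 of the 4 are obtuse.

2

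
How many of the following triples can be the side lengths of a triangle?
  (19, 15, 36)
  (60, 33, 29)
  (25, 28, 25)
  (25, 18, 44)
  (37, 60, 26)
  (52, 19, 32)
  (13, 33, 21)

(15,19,36): 15+19 ≤ 36 → not valid
(29,33,60): 29+33 > 60 → valid
(25,25,28): 25+25 > 28 → valid
(18,25,44): 18+25 ≤ 44 → not valid
(26,37,60): 26+37 > 60 → valid
(19,32,52): 19+32 ≤ 52 → not valid
(13,21,33): 13+21 > 33 → valid
4 of the 7 triples form a triangle.

4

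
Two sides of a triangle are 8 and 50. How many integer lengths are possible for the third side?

15

The third side lies in the open interval (42, 58).
Integers from 43 to 57 inclusive: 57 − 43 + 1 = 15.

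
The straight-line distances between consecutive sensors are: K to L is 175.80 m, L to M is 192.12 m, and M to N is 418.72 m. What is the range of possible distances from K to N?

The maximum is all hops collinear in one direction: 175.80 + 192.12 + 418.72 = 786.64.
The longest hop is 418.72; the others sum to 367.92. Folding the others back against it leaves at least 418.72 − 367.92 = 50.80.

50.80 ≤ KN ≤ 786.64 m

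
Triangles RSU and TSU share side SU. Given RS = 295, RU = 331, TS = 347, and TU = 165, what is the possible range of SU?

From triangle RSU: |295 − 331| < SU < 295 + 331, i.e. 36 < SU < 626.
From triangle TSU: 182 < SU < 512.
Both must hold, so SU lies in the intersection.

182 < SU < 512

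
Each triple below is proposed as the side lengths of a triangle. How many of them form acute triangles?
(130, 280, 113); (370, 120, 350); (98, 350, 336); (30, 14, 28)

1

(130,280,113): 113+130 ≤ 280, not a triangle
(370,120,350): 120²+350² = 136900 = 370² → right
(98,350,336): 98²+336² = 122500 = 350² → right
(30,14,28): 14²+28² = 980 > 900 = 30² → acute
1 of the 4 is acute.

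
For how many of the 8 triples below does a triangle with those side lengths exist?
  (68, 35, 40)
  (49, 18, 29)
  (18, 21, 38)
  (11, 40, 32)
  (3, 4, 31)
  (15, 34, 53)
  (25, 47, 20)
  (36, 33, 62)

4

(35,40,68): 35+40 > 68 → valid
(18,29,49): 18+29 ≤ 49 → not valid
(18,21,38): 18+21 > 38 → valid
(11,32,40): 11+32 > 40 → valid
(3,4,31): 3+4 ≤ 31 → not valid
(15,34,53): 15+34 ≤ 53 → not valid
(20,25,47): 20+25 ≤ 47 → not valid
(33,36,62): 33+36 > 62 → valid
4 of the 8 triples form a triangle.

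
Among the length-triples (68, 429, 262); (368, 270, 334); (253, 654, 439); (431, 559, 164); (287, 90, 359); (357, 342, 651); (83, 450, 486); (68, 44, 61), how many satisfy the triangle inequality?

(68,262,429): 68+262 ≤ 429 → not valid
(270,334,368): 270+334 > 368 → valid
(253,439,654): 253+439 > 654 → valid
(164,431,559): 164+431 > 559 → valid
(90,287,359): 90+287 > 359 → valid
(342,357,651): 342+357 > 651 → valid
(83,450,486): 83+450 > 486 → valid
(44,61,68): 44+61 > 68 → valid
7 of the 8 triples form a triangle.

7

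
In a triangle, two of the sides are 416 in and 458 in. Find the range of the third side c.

By the triangle inequality, c must be less than 416 + 458 = 874 and greater than |416 − 458| = 42.

42 < c < 874 (in)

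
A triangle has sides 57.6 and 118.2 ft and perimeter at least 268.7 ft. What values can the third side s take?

92.9 ≤ s < 175.8

Triangle inequality alone gives 60.6 < s < 175.8.
The perimeter condition gives s ≥ 268.7 − 57.6 − 118.2 = 92.9.
Intersecting the two: 92.9 ≤ s < 175.8.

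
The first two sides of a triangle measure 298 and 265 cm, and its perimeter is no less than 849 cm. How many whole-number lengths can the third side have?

277

Triangle inequality: 33 < x < 563. Perimeter ≥ 849 gives x ≥ 849 − 298 − 265 = 286.
So 286 ≤ x < 563; integers 286 through 562: 277 values.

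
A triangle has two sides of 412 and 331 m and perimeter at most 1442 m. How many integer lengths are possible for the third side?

618

Triangle inequality: 81 < x < 743. Perimeter ≤ 1442 gives x ≤ 1442 − 412 − 331 = 699.
So 81 < x ≤ 699; integers 82 through 699: 618 values.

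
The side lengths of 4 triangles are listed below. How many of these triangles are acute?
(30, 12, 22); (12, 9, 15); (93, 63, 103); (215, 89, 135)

1

(30,12,22): 12²+22² = 628 < 900 = 30² → obtuse
(12,9,15): 9²+12² = 225 = 15² → right
(93,63,103): 63²+93² = 12618 > 10609 = 103² → acute
(215,89,135): 89²+135² = 26146 < 46225 = 215² → obtuse
1 of the 4 is acute.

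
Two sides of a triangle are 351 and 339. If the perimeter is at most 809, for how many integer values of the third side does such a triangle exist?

Triangle inequality: 12 < x < 690. Perimeter ≤ 809 gives x ≤ 809 − 351 − 339 = 119.
So 12 < x ≤ 119; integers 13 through 119: 107 values.

107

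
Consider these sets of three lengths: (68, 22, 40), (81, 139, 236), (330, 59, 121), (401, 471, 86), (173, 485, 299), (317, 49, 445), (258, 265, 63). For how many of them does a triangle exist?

(22,40,68): 22+40 ≤ 68 → not valid
(81,139,236): 81+139 ≤ 236 → not valid
(59,121,330): 59+121 ≤ 330 → not valid
(86,401,471): 86+401 > 471 → valid
(173,299,485): 173+299 ≤ 485 → not valid
(49,317,445): 49+317 ≤ 445 → not valid
(63,258,265): 63+258 > 265 → valid
2 of the 7 triples form a triangle.

2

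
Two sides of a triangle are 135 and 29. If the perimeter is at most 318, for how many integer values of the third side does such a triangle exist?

Triangle inequality: 106 < x < 164. Perimeter ≤ 318 gives x ≤ 318 − 135 − 29 = 154.
So 106 < x ≤ 154; integers 107 through 154: 48 values.

48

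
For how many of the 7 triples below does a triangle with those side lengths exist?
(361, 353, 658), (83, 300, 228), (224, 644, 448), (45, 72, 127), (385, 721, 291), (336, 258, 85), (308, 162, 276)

5

(353,361,658): 353+361 > 658 → valid
(83,228,300): 83+228 > 300 → valid
(224,448,644): 224+448 > 644 → valid
(45,72,127): 45+72 ≤ 127 → not valid
(291,385,721): 291+385 ≤ 721 → not valid
(85,258,336): 85+258 > 336 → valid
(162,276,308): 162+276 > 308 → valid
5 of the 7 triples form a triangle.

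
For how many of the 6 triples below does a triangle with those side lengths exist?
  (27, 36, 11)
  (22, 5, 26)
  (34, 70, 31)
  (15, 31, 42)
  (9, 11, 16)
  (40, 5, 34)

4

(11,27,36): 11+27 > 36 → valid
(5,22,26): 5+22 > 26 → valid
(31,34,70): 31+34 ≤ 70 → not valid
(15,31,42): 15+31 > 42 → valid
(9,11,16): 9+11 > 16 → valid
(5,34,40): 5+34 ≤ 40 → not valid
4 of the 6 triples form a triangle.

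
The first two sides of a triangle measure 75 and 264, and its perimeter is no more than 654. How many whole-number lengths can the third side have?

Triangle inequality: 189 < x < 339. Perimeter ≤ 654 gives x ≤ 654 − 75 − 264 = 315.
So 189 < x ≤ 315; integers 190 through 315: 126 values.

126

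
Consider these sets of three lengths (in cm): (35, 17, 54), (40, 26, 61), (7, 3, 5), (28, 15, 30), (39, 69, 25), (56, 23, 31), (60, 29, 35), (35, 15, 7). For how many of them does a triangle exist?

4

(17,35,54): 17+35 ≤ 54 → not valid
(26,40,61): 26+40 > 61 → valid
(3,5,7): 3+5 > 7 → valid
(15,28,30): 15+28 > 30 → valid
(25,39,69): 25+39 ≤ 69 → not valid
(23,31,56): 23+31 ≤ 56 → not valid
(29,35,60): 29+35 > 60 → valid
(7,15,35): 7+15 ≤ 35 → not valid
4 of the 8 triples form a triangle.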